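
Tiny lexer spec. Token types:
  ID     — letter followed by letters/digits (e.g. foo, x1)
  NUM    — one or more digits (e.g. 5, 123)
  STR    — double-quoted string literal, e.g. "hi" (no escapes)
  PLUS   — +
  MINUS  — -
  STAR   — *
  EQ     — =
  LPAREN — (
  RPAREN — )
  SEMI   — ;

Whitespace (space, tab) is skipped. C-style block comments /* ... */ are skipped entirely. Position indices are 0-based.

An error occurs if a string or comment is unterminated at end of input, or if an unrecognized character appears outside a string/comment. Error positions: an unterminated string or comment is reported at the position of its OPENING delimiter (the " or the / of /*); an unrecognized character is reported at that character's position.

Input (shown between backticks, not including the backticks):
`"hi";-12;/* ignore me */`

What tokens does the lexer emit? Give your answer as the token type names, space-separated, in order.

pos=0: enter STRING mode
pos=0: emit STR "hi" (now at pos=4)
pos=4: emit SEMI ';'
pos=5: emit MINUS '-'
pos=6: emit NUM '12' (now at pos=8)
pos=8: emit SEMI ';'
pos=9: enter COMMENT mode (saw '/*')
exit COMMENT mode (now at pos=24)
DONE. 5 tokens: [STR, SEMI, MINUS, NUM, SEMI]

Answer: STR SEMI MINUS NUM SEMI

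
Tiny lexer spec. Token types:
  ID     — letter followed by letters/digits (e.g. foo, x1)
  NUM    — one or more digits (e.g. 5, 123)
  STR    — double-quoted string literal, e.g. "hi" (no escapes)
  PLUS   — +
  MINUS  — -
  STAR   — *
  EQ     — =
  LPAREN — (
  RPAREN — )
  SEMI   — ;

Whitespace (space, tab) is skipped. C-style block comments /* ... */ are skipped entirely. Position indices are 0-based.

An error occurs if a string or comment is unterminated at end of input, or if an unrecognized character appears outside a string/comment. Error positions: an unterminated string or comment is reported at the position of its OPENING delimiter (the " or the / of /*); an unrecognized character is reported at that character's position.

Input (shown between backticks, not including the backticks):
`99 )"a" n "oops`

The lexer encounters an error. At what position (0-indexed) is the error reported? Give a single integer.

pos=0: emit NUM '99' (now at pos=2)
pos=3: emit RPAREN ')'
pos=4: enter STRING mode
pos=4: emit STR "a" (now at pos=7)
pos=8: emit ID 'n' (now at pos=9)
pos=10: enter STRING mode
pos=10: ERROR — unterminated string

Answer: 10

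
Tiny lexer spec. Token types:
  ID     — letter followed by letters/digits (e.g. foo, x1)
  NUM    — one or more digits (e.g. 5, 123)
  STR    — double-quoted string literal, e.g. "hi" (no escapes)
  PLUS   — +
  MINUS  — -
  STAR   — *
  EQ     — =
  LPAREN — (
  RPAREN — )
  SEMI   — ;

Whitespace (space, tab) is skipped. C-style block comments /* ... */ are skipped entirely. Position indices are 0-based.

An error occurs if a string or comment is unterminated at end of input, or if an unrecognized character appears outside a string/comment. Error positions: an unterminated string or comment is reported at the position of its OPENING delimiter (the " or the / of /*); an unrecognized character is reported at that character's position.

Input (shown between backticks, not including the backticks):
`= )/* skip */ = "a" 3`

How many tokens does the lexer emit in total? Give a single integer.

Answer: 5

Derivation:
pos=0: emit EQ '='
pos=2: emit RPAREN ')'
pos=3: enter COMMENT mode (saw '/*')
exit COMMENT mode (now at pos=13)
pos=14: emit EQ '='
pos=16: enter STRING mode
pos=16: emit STR "a" (now at pos=19)
pos=20: emit NUM '3' (now at pos=21)
DONE. 5 tokens: [EQ, RPAREN, EQ, STR, NUM]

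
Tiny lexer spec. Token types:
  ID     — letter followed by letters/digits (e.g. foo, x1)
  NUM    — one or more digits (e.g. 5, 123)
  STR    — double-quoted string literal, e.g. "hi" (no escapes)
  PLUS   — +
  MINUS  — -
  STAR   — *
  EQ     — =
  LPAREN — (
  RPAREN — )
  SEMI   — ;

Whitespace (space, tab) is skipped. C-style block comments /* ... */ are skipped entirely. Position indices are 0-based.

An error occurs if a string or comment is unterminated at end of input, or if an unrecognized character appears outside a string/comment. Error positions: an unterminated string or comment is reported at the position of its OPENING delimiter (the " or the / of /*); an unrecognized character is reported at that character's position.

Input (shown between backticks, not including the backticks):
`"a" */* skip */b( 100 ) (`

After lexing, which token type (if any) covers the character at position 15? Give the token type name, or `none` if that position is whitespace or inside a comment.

Answer: ID

Derivation:
pos=0: enter STRING mode
pos=0: emit STR "a" (now at pos=3)
pos=4: emit STAR '*'
pos=5: enter COMMENT mode (saw '/*')
exit COMMENT mode (now at pos=15)
pos=15: emit ID 'b' (now at pos=16)
pos=16: emit LPAREN '('
pos=18: emit NUM '100' (now at pos=21)
pos=22: emit RPAREN ')'
pos=24: emit LPAREN '('
DONE. 7 tokens: [STR, STAR, ID, LPAREN, NUM, RPAREN, LPAREN]
Position 15: char is 'b' -> ID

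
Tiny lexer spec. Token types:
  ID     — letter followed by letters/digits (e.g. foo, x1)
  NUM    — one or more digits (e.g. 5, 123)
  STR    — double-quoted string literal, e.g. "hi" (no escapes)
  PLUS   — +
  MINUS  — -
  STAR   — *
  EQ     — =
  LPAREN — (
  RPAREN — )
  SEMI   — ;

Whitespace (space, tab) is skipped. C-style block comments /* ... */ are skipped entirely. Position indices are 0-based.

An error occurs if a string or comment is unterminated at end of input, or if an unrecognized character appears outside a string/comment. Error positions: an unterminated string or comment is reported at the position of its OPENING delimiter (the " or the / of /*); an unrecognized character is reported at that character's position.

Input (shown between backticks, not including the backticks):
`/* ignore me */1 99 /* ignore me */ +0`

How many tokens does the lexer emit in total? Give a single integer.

Answer: 4

Derivation:
pos=0: enter COMMENT mode (saw '/*')
exit COMMENT mode (now at pos=15)
pos=15: emit NUM '1' (now at pos=16)
pos=17: emit NUM '99' (now at pos=19)
pos=20: enter COMMENT mode (saw '/*')
exit COMMENT mode (now at pos=35)
pos=36: emit PLUS '+'
pos=37: emit NUM '0' (now at pos=38)
DONE. 4 tokens: [NUM, NUM, PLUS, NUM]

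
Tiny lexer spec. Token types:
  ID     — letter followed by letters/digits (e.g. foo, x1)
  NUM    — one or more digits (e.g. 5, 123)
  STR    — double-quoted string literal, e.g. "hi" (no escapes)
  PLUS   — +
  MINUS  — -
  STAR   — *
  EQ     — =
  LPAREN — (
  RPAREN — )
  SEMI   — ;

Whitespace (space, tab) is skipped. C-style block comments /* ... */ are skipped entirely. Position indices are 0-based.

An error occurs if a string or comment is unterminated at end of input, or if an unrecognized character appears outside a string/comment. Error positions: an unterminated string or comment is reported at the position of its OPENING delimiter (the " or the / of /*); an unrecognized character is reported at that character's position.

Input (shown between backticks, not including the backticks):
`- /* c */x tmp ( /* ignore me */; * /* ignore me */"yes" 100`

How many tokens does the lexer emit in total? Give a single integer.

pos=0: emit MINUS '-'
pos=2: enter COMMENT mode (saw '/*')
exit COMMENT mode (now at pos=9)
pos=9: emit ID 'x' (now at pos=10)
pos=11: emit ID 'tmp' (now at pos=14)
pos=15: emit LPAREN '('
pos=17: enter COMMENT mode (saw '/*')
exit COMMENT mode (now at pos=32)
pos=32: emit SEMI ';'
pos=34: emit STAR '*'
pos=36: enter COMMENT mode (saw '/*')
exit COMMENT mode (now at pos=51)
pos=51: enter STRING mode
pos=51: emit STR "yes" (now at pos=56)
pos=57: emit NUM '100' (now at pos=60)
DONE. 8 tokens: [MINUS, ID, ID, LPAREN, SEMI, STAR, STR, NUM]

Answer: 8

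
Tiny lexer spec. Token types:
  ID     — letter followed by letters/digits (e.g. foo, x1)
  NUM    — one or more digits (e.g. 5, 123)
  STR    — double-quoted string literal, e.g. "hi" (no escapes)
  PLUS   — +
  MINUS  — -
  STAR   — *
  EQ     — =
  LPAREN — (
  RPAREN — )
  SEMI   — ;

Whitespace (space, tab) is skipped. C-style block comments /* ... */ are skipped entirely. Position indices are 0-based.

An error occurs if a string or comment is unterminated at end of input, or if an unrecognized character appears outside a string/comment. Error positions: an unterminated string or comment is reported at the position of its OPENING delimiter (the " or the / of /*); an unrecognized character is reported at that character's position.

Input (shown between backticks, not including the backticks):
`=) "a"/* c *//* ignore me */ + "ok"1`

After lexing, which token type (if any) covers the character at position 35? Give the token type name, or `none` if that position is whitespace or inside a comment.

pos=0: emit EQ '='
pos=1: emit RPAREN ')'
pos=3: enter STRING mode
pos=3: emit STR "a" (now at pos=6)
pos=6: enter COMMENT mode (saw '/*')
exit COMMENT mode (now at pos=13)
pos=13: enter COMMENT mode (saw '/*')
exit COMMENT mode (now at pos=28)
pos=29: emit PLUS '+'
pos=31: enter STRING mode
pos=31: emit STR "ok" (now at pos=35)
pos=35: emit NUM '1' (now at pos=36)
DONE. 6 tokens: [EQ, RPAREN, STR, PLUS, STR, NUM]
Position 35: char is '1' -> NUM

Answer: NUM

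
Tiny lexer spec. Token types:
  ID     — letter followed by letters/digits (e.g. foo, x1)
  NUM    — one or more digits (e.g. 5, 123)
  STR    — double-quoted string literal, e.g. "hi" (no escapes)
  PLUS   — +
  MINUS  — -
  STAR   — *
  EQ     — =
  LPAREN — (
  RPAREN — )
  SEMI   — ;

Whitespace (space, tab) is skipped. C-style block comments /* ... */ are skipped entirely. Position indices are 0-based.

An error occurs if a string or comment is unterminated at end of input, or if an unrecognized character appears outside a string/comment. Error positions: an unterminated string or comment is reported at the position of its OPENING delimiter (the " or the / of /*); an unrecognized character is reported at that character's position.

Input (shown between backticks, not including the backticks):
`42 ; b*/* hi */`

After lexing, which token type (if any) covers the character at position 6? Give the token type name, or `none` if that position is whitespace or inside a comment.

pos=0: emit NUM '42' (now at pos=2)
pos=3: emit SEMI ';'
pos=5: emit ID 'b' (now at pos=6)
pos=6: emit STAR '*'
pos=7: enter COMMENT mode (saw '/*')
exit COMMENT mode (now at pos=15)
DONE. 4 tokens: [NUM, SEMI, ID, STAR]
Position 6: char is '*' -> STAR

Answer: STAR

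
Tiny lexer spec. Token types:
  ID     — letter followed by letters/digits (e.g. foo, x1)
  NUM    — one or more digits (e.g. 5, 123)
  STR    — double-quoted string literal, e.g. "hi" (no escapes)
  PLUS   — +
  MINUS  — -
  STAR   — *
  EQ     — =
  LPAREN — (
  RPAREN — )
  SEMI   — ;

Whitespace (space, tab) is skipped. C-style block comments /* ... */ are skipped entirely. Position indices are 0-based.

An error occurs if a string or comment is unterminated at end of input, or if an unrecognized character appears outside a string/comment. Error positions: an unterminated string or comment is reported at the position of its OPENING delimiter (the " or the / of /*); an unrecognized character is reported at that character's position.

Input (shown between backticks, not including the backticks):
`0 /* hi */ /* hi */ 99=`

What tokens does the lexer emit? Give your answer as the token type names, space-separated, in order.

pos=0: emit NUM '0' (now at pos=1)
pos=2: enter COMMENT mode (saw '/*')
exit COMMENT mode (now at pos=10)
pos=11: enter COMMENT mode (saw '/*')
exit COMMENT mode (now at pos=19)
pos=20: emit NUM '99' (now at pos=22)
pos=22: emit EQ '='
DONE. 3 tokens: [NUM, NUM, EQ]

Answer: NUM NUM EQ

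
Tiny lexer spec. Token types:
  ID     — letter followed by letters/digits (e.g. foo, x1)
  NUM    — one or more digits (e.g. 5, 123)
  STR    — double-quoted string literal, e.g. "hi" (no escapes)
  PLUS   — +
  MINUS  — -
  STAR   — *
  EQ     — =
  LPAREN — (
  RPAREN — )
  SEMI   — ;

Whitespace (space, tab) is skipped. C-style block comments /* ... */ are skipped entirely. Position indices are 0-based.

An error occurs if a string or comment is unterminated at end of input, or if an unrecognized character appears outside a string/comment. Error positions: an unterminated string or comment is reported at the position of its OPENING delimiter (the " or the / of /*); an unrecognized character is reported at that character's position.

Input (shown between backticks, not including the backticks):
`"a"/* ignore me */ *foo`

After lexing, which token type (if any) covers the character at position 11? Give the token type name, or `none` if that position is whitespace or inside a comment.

Answer: none

Derivation:
pos=0: enter STRING mode
pos=0: emit STR "a" (now at pos=3)
pos=3: enter COMMENT mode (saw '/*')
exit COMMENT mode (now at pos=18)
pos=19: emit STAR '*'
pos=20: emit ID 'foo' (now at pos=23)
DONE. 3 tokens: [STR, STAR, ID]
Position 11: char is 'e' -> none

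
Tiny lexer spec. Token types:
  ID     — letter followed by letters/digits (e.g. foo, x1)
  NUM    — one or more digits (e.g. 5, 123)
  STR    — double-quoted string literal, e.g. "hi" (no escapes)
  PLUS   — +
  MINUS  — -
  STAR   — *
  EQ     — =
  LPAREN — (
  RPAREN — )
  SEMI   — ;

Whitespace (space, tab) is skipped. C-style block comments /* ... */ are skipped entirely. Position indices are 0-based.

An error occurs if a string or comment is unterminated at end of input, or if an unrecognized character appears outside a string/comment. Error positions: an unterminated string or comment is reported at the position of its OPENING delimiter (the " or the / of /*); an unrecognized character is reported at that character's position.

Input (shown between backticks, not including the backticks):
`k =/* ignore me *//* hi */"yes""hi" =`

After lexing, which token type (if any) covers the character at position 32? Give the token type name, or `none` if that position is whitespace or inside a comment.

Answer: STR

Derivation:
pos=0: emit ID 'k' (now at pos=1)
pos=2: emit EQ '='
pos=3: enter COMMENT mode (saw '/*')
exit COMMENT mode (now at pos=18)
pos=18: enter COMMENT mode (saw '/*')
exit COMMENT mode (now at pos=26)
pos=26: enter STRING mode
pos=26: emit STR "yes" (now at pos=31)
pos=31: enter STRING mode
pos=31: emit STR "hi" (now at pos=35)
pos=36: emit EQ '='
DONE. 5 tokens: [ID, EQ, STR, STR, EQ]
Position 32: char is 'h' -> STR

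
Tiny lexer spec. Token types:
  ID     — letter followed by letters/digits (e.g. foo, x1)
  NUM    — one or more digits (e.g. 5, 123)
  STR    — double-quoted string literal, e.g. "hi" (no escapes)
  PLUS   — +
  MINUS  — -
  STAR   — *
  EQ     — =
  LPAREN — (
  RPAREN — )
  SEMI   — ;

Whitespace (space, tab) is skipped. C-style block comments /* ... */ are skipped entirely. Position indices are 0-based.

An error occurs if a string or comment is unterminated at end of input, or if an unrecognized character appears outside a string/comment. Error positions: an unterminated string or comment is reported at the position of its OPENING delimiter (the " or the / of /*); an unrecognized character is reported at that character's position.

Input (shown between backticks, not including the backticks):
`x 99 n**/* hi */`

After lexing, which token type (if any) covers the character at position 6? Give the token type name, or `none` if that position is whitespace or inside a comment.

pos=0: emit ID 'x' (now at pos=1)
pos=2: emit NUM '99' (now at pos=4)
pos=5: emit ID 'n' (now at pos=6)
pos=6: emit STAR '*'
pos=7: emit STAR '*'
pos=8: enter COMMENT mode (saw '/*')
exit COMMENT mode (now at pos=16)
DONE. 5 tokens: [ID, NUM, ID, STAR, STAR]
Position 6: char is '*' -> STAR

Answer: STAR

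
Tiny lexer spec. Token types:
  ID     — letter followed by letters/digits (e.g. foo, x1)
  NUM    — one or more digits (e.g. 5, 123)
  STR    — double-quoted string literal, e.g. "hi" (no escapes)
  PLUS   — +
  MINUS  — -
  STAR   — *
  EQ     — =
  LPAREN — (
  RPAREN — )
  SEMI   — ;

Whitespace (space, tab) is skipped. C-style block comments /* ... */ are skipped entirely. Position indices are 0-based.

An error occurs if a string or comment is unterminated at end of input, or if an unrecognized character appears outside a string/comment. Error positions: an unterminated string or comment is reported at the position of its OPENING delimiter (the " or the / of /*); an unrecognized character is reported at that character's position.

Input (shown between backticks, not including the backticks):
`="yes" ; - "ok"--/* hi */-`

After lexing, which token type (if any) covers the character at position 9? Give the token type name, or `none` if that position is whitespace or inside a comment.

pos=0: emit EQ '='
pos=1: enter STRING mode
pos=1: emit STR "yes" (now at pos=6)
pos=7: emit SEMI ';'
pos=9: emit MINUS '-'
pos=11: enter STRING mode
pos=11: emit STR "ok" (now at pos=15)
pos=15: emit MINUS '-'
pos=16: emit MINUS '-'
pos=17: enter COMMENT mode (saw '/*')
exit COMMENT mode (now at pos=25)
pos=25: emit MINUS '-'
DONE. 8 tokens: [EQ, STR, SEMI, MINUS, STR, MINUS, MINUS, MINUS]
Position 9: char is '-' -> MINUS

Answer: MINUS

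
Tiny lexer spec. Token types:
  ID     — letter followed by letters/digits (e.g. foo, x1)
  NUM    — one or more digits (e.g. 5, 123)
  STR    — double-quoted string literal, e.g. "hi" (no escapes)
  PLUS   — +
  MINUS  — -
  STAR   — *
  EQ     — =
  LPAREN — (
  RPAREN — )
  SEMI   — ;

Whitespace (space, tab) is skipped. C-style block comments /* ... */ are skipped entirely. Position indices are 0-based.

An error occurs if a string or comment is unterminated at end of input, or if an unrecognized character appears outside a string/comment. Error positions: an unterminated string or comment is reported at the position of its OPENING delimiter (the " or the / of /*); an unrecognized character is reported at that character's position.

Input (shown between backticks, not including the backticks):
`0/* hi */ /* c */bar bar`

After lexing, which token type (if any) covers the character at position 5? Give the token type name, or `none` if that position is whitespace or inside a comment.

Answer: none

Derivation:
pos=0: emit NUM '0' (now at pos=1)
pos=1: enter COMMENT mode (saw '/*')
exit COMMENT mode (now at pos=9)
pos=10: enter COMMENT mode (saw '/*')
exit COMMENT mode (now at pos=17)
pos=17: emit ID 'bar' (now at pos=20)
pos=21: emit ID 'bar' (now at pos=24)
DONE. 3 tokens: [NUM, ID, ID]
Position 5: char is 'i' -> none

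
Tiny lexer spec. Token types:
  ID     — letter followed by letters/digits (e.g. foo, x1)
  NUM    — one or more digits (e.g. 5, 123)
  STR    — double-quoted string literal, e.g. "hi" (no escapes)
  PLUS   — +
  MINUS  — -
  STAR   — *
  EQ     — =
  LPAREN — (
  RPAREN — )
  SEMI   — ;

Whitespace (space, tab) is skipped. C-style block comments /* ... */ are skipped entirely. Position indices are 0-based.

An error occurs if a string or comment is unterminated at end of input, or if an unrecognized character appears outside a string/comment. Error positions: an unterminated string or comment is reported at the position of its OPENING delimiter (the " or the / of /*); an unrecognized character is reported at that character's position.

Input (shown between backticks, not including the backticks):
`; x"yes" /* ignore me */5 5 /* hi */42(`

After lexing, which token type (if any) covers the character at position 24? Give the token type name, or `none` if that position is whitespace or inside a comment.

pos=0: emit SEMI ';'
pos=2: emit ID 'x' (now at pos=3)
pos=3: enter STRING mode
pos=3: emit STR "yes" (now at pos=8)
pos=9: enter COMMENT mode (saw '/*')
exit COMMENT mode (now at pos=24)
pos=24: emit NUM '5' (now at pos=25)
pos=26: emit NUM '5' (now at pos=27)
pos=28: enter COMMENT mode (saw '/*')
exit COMMENT mode (now at pos=36)
pos=36: emit NUM '42' (now at pos=38)
pos=38: emit LPAREN '('
DONE. 7 tokens: [SEMI, ID, STR, NUM, NUM, NUM, LPAREN]
Position 24: char is '5' -> NUM

Answer: NUM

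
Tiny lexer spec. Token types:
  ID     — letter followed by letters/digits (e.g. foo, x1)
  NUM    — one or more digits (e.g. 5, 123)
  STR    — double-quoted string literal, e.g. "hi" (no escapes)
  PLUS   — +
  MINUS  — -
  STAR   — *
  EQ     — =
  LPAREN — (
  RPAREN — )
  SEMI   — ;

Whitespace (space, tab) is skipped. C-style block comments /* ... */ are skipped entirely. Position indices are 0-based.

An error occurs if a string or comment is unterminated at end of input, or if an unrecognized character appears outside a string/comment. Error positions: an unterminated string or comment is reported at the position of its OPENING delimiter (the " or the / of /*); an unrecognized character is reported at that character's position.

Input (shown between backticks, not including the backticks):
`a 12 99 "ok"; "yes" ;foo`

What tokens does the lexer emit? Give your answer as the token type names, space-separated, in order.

Answer: ID NUM NUM STR SEMI STR SEMI ID

Derivation:
pos=0: emit ID 'a' (now at pos=1)
pos=2: emit NUM '12' (now at pos=4)
pos=5: emit NUM '99' (now at pos=7)
pos=8: enter STRING mode
pos=8: emit STR "ok" (now at pos=12)
pos=12: emit SEMI ';'
pos=14: enter STRING mode
pos=14: emit STR "yes" (now at pos=19)
pos=20: emit SEMI ';'
pos=21: emit ID 'foo' (now at pos=24)
DONE. 8 tokens: [ID, NUM, NUM, STR, SEMI, STR, SEMI, ID]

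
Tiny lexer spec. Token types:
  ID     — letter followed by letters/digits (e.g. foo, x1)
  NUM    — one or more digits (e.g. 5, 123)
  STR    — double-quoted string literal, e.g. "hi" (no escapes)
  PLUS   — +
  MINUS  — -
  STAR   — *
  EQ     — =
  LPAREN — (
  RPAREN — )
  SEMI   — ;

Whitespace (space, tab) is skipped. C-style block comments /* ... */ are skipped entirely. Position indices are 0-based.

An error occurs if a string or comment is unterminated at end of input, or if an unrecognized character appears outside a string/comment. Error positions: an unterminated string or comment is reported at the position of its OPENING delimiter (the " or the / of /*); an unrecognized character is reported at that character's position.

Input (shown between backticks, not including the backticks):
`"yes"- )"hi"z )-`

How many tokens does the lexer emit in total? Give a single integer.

pos=0: enter STRING mode
pos=0: emit STR "yes" (now at pos=5)
pos=5: emit MINUS '-'
pos=7: emit RPAREN ')'
pos=8: enter STRING mode
pos=8: emit STR "hi" (now at pos=12)
pos=12: emit ID 'z' (now at pos=13)
pos=14: emit RPAREN ')'
pos=15: emit MINUS '-'
DONE. 7 tokens: [STR, MINUS, RPAREN, STR, ID, RPAREN, MINUS]

Answer: 7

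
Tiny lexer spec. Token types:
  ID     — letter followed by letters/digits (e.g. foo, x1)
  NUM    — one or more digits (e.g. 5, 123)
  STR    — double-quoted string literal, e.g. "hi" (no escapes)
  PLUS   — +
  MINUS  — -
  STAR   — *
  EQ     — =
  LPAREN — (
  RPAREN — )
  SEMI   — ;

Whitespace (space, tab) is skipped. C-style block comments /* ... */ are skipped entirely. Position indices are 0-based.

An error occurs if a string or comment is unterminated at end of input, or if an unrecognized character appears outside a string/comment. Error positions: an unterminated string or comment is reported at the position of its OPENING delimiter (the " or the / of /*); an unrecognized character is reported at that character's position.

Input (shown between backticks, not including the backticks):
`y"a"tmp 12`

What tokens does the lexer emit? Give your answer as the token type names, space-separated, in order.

Answer: ID STR ID NUM

Derivation:
pos=0: emit ID 'y' (now at pos=1)
pos=1: enter STRING mode
pos=1: emit STR "a" (now at pos=4)
pos=4: emit ID 'tmp' (now at pos=7)
pos=8: emit NUM '12' (now at pos=10)
DONE. 4 tokens: [ID, STR, ID, NUM]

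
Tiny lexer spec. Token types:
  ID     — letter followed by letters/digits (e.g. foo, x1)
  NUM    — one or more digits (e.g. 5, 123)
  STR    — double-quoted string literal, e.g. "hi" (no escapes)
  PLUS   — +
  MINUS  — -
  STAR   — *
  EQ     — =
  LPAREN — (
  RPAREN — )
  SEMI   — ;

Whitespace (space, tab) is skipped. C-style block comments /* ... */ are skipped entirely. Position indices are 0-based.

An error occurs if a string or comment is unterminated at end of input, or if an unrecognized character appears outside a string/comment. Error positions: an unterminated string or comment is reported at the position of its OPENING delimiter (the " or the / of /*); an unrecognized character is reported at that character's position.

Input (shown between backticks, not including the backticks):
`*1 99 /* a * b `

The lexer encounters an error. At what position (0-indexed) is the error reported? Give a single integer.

pos=0: emit STAR '*'
pos=1: emit NUM '1' (now at pos=2)
pos=3: emit NUM '99' (now at pos=5)
pos=6: enter COMMENT mode (saw '/*')
pos=6: ERROR — unterminated comment (reached EOF)

Answer: 6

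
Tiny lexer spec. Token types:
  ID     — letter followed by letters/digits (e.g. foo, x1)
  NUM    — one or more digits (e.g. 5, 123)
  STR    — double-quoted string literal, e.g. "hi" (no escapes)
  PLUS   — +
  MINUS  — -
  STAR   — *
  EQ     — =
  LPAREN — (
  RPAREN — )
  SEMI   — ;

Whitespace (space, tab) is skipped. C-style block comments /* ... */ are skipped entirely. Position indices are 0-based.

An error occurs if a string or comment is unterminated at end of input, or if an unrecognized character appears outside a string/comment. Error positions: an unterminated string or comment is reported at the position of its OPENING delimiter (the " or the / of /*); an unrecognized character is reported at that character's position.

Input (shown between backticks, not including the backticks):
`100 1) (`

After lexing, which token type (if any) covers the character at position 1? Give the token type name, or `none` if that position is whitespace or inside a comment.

pos=0: emit NUM '100' (now at pos=3)
pos=4: emit NUM '1' (now at pos=5)
pos=5: emit RPAREN ')'
pos=7: emit LPAREN '('
DONE. 4 tokens: [NUM, NUM, RPAREN, LPAREN]
Position 1: char is '0' -> NUM

Answer: NUM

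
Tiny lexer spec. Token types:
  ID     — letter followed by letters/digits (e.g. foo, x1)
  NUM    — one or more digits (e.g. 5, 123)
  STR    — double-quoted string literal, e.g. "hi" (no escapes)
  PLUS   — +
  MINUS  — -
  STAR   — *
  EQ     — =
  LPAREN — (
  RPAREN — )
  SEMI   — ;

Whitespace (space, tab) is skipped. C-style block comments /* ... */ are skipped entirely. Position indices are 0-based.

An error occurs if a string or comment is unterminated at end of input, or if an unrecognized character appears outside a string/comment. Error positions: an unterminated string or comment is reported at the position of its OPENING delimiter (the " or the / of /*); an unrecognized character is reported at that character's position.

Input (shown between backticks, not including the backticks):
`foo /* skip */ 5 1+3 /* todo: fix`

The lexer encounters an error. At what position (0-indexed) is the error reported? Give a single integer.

Answer: 21

Derivation:
pos=0: emit ID 'foo' (now at pos=3)
pos=4: enter COMMENT mode (saw '/*')
exit COMMENT mode (now at pos=14)
pos=15: emit NUM '5' (now at pos=16)
pos=17: emit NUM '1' (now at pos=18)
pos=18: emit PLUS '+'
pos=19: emit NUM '3' (now at pos=20)
pos=21: enter COMMENT mode (saw '/*')
pos=21: ERROR — unterminated comment (reached EOF)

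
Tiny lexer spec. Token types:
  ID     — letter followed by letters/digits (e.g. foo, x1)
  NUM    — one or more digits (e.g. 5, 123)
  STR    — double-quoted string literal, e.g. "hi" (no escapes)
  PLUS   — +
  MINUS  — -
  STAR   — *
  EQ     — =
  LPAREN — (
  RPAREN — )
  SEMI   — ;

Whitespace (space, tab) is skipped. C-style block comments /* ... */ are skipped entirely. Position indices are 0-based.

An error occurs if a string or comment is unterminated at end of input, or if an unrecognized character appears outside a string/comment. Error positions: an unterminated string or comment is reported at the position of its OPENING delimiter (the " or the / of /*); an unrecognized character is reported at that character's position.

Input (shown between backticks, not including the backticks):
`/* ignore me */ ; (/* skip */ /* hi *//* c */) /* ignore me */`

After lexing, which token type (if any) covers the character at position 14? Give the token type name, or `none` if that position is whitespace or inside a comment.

pos=0: enter COMMENT mode (saw '/*')
exit COMMENT mode (now at pos=15)
pos=16: emit SEMI ';'
pos=18: emit LPAREN '('
pos=19: enter COMMENT mode (saw '/*')
exit COMMENT mode (now at pos=29)
pos=30: enter COMMENT mode (saw '/*')
exit COMMENT mode (now at pos=38)
pos=38: enter COMMENT mode (saw '/*')
exit COMMENT mode (now at pos=45)
pos=45: emit RPAREN ')'
pos=47: enter COMMENT mode (saw '/*')
exit COMMENT mode (now at pos=62)
DONE. 3 tokens: [SEMI, LPAREN, RPAREN]
Position 14: char is '/' -> none

Answer: none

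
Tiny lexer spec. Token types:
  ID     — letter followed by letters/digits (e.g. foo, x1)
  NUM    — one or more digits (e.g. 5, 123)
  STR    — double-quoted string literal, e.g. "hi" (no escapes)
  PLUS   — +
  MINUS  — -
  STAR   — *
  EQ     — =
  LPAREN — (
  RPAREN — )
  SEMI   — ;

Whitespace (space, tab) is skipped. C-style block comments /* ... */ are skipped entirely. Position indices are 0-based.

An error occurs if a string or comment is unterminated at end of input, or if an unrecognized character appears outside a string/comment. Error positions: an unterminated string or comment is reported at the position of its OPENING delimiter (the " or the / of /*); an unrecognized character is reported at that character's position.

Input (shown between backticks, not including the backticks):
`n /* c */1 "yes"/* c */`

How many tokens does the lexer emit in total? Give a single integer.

pos=0: emit ID 'n' (now at pos=1)
pos=2: enter COMMENT mode (saw '/*')
exit COMMENT mode (now at pos=9)
pos=9: emit NUM '1' (now at pos=10)
pos=11: enter STRING mode
pos=11: emit STR "yes" (now at pos=16)
pos=16: enter COMMENT mode (saw '/*')
exit COMMENT mode (now at pos=23)
DONE. 3 tokens: [ID, NUM, STR]

Answer: 3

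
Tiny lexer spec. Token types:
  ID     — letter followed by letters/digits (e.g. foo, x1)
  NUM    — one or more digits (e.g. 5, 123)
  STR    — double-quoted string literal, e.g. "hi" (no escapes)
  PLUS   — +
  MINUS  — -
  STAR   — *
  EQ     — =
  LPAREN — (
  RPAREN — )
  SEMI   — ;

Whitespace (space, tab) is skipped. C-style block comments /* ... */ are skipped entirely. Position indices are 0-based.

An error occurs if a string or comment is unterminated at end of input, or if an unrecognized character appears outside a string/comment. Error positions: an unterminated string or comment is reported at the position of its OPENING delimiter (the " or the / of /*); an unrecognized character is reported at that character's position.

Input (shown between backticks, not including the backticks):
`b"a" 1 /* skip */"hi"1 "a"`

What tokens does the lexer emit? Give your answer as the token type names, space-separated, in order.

Answer: ID STR NUM STR NUM STR

Derivation:
pos=0: emit ID 'b' (now at pos=1)
pos=1: enter STRING mode
pos=1: emit STR "a" (now at pos=4)
pos=5: emit NUM '1' (now at pos=6)
pos=7: enter COMMENT mode (saw '/*')
exit COMMENT mode (now at pos=17)
pos=17: enter STRING mode
pos=17: emit STR "hi" (now at pos=21)
pos=21: emit NUM '1' (now at pos=22)
pos=23: enter STRING mode
pos=23: emit STR "a" (now at pos=26)
DONE. 6 tokens: [ID, STR, NUM, STR, NUM, STR]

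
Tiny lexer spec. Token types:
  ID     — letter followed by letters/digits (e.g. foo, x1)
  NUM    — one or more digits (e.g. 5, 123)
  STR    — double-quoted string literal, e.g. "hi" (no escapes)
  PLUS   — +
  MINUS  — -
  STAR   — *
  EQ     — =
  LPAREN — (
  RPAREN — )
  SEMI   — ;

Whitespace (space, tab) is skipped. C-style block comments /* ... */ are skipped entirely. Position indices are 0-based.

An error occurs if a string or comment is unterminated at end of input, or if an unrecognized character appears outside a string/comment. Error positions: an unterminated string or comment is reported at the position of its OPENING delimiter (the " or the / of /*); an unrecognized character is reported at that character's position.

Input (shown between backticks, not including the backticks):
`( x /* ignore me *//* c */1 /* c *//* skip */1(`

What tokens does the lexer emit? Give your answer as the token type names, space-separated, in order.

Answer: LPAREN ID NUM NUM LPAREN

Derivation:
pos=0: emit LPAREN '('
pos=2: emit ID 'x' (now at pos=3)
pos=4: enter COMMENT mode (saw '/*')
exit COMMENT mode (now at pos=19)
pos=19: enter COMMENT mode (saw '/*')
exit COMMENT mode (now at pos=26)
pos=26: emit NUM '1' (now at pos=27)
pos=28: enter COMMENT mode (saw '/*')
exit COMMENT mode (now at pos=35)
pos=35: enter COMMENT mode (saw '/*')
exit COMMENT mode (now at pos=45)
pos=45: emit NUM '1' (now at pos=46)
pos=46: emit LPAREN '('
DONE. 5 tokens: [LPAREN, ID, NUM, NUM, LPAREN]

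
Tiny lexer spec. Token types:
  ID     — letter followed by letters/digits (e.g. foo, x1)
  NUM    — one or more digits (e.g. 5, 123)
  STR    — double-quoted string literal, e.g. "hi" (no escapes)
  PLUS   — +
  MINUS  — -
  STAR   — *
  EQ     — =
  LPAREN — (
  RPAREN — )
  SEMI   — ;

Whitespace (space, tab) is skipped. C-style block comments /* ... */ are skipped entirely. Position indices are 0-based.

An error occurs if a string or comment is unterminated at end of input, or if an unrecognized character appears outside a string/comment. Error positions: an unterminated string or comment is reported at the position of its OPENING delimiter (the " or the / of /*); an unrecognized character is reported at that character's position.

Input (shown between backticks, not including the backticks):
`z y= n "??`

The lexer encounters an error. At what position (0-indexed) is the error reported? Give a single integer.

pos=0: emit ID 'z' (now at pos=1)
pos=2: emit ID 'y' (now at pos=3)
pos=3: emit EQ '='
pos=5: emit ID 'n' (now at pos=6)
pos=7: enter STRING mode
pos=7: ERROR — unterminated string

Answer: 7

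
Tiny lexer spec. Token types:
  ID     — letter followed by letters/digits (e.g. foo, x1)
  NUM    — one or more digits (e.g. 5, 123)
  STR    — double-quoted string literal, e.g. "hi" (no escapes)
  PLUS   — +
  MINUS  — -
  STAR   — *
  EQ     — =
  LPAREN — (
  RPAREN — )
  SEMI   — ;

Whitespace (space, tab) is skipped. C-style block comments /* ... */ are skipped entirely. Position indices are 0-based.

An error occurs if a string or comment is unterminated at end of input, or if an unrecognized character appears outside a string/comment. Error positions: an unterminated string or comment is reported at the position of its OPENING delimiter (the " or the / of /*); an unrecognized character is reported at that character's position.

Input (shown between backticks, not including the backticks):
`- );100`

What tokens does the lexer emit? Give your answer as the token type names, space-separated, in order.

Answer: MINUS RPAREN SEMI NUM

Derivation:
pos=0: emit MINUS '-'
pos=2: emit RPAREN ')'
pos=3: emit SEMI ';'
pos=4: emit NUM '100' (now at pos=7)
DONE. 4 tokens: [MINUS, RPAREN, SEMI, NUM]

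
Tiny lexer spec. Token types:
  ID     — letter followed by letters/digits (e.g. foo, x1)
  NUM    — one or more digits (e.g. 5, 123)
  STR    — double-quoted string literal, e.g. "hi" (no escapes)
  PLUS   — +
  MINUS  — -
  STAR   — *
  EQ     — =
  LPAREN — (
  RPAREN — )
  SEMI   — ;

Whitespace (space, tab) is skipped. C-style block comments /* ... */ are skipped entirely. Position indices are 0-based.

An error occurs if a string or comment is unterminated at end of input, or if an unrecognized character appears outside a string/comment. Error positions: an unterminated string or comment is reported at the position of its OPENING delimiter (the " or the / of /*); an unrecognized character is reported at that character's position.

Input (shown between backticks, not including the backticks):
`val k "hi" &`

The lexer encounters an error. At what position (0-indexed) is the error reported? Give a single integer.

Answer: 11

Derivation:
pos=0: emit ID 'val' (now at pos=3)
pos=4: emit ID 'k' (now at pos=5)
pos=6: enter STRING mode
pos=6: emit STR "hi" (now at pos=10)
pos=11: ERROR — unrecognized char '&'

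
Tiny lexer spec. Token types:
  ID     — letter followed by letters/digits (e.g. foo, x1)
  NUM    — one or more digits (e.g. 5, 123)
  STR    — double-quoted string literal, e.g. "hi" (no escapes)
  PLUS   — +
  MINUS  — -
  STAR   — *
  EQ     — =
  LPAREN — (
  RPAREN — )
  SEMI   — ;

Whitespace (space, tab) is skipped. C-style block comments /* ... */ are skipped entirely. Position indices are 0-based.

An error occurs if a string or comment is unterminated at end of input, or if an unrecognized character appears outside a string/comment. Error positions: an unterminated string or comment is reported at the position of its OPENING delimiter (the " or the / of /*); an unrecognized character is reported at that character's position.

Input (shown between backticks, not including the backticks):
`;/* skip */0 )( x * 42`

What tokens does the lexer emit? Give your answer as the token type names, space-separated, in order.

Answer: SEMI NUM RPAREN LPAREN ID STAR NUM

Derivation:
pos=0: emit SEMI ';'
pos=1: enter COMMENT mode (saw '/*')
exit COMMENT mode (now at pos=11)
pos=11: emit NUM '0' (now at pos=12)
pos=13: emit RPAREN ')'
pos=14: emit LPAREN '('
pos=16: emit ID 'x' (now at pos=17)
pos=18: emit STAR '*'
pos=20: emit NUM '42' (now at pos=22)
DONE. 7 tokens: [SEMI, NUM, RPAREN, LPAREN, ID, STAR, NUM]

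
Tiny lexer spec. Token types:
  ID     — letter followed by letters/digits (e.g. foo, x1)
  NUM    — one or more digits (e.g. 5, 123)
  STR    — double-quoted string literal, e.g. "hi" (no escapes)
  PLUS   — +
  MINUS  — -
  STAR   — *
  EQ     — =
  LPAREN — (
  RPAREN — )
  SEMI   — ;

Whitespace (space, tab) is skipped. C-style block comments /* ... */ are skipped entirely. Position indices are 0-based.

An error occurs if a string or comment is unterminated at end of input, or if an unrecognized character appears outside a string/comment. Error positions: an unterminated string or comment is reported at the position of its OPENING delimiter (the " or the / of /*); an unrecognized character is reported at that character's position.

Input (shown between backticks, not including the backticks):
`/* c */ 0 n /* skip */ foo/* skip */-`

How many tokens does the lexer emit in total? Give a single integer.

Answer: 4

Derivation:
pos=0: enter COMMENT mode (saw '/*')
exit COMMENT mode (now at pos=7)
pos=8: emit NUM '0' (now at pos=9)
pos=10: emit ID 'n' (now at pos=11)
pos=12: enter COMMENT mode (saw '/*')
exit COMMENT mode (now at pos=22)
pos=23: emit ID 'foo' (now at pos=26)
pos=26: enter COMMENT mode (saw '/*')
exit COMMENT mode (now at pos=36)
pos=36: emit MINUS '-'
DONE. 4 tokens: [NUM, ID, ID, MINUS]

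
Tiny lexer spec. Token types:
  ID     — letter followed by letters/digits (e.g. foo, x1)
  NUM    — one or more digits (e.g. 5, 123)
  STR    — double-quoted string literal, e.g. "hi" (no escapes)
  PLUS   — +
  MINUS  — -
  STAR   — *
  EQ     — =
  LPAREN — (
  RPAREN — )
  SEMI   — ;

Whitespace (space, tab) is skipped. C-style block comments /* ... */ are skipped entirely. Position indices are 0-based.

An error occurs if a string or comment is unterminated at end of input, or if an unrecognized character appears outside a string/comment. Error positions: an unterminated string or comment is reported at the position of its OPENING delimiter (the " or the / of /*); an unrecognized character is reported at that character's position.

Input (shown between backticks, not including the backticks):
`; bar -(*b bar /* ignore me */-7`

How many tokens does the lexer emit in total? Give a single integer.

pos=0: emit SEMI ';'
pos=2: emit ID 'bar' (now at pos=5)
pos=6: emit MINUS '-'
pos=7: emit LPAREN '('
pos=8: emit STAR '*'
pos=9: emit ID 'b' (now at pos=10)
pos=11: emit ID 'bar' (now at pos=14)
pos=15: enter COMMENT mode (saw '/*')
exit COMMENT mode (now at pos=30)
pos=30: emit MINUS '-'
pos=31: emit NUM '7' (now at pos=32)
DONE. 9 tokens: [SEMI, ID, MINUS, LPAREN, STAR, ID, ID, MINUS, NUM]

Answer: 9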